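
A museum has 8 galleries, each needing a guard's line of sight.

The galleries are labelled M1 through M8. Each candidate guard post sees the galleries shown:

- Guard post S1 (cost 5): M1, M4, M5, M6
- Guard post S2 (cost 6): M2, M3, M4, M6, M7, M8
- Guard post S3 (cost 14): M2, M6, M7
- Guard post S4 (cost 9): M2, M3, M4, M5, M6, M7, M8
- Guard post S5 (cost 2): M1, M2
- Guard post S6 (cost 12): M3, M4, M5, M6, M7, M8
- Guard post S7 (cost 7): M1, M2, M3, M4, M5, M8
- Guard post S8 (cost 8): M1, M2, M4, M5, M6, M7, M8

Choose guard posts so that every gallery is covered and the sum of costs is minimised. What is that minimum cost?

S1, S2 together cover every gallery (S1 ∪ S2 = {M1, M2, M3, M4, M5, M6, M7, M8}); total cost 5 + 6 = 11.
The greedy pick S2, S5, S1 costs 13; no covering selection beats 11.

11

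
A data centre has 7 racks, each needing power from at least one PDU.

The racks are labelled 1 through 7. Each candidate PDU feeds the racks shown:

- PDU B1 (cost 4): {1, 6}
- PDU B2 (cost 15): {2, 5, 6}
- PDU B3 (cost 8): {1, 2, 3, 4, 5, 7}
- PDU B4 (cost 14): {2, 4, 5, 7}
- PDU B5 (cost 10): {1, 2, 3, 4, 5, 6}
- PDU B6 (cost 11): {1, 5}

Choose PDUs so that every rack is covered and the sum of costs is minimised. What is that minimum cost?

12

B1, B3 together cover every rack (B1 ∪ B3 = {1, 2, 3, 4, 5, 6, 7}); total cost 4 + 8 = 12.
No covering selection has total cost below 12.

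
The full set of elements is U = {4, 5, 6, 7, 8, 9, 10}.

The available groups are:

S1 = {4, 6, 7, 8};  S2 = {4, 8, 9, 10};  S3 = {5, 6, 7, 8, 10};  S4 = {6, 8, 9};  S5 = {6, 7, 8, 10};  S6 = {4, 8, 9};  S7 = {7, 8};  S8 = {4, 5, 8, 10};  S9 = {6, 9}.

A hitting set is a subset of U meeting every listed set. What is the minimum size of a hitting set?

Take H = {8, 9}. Each listed group contains at least one of these, so H is a hitting set of size 2.
The groups S8, S9 are pairwise disjoint, so any hitting set needs a separate element for each — at least 2. Hence 2 is optimal.

2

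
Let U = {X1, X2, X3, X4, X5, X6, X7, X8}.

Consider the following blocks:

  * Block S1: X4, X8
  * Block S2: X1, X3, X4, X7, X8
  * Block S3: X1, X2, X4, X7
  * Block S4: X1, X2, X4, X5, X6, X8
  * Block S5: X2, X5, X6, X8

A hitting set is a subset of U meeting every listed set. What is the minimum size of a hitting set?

2

The 2 items {X4, X6} hit every block.
No single item lies in every block, so at least 2 are needed and 2 is optimal.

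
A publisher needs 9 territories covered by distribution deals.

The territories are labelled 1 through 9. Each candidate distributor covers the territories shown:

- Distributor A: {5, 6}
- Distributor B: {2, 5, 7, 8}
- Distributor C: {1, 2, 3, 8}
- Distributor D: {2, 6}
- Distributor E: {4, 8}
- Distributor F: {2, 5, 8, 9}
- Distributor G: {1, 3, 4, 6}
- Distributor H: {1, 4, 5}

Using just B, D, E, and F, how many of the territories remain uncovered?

Union of B, D, E, F = {2, 4, 5, 6, 7, 8, 9}.
Not covered: 1, 3 — 2 territories.

2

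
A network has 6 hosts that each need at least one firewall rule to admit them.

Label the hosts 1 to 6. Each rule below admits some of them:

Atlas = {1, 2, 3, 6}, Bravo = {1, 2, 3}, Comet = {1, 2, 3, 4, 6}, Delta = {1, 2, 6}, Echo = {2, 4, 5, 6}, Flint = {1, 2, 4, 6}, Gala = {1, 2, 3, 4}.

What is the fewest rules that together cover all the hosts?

Take {Comet, Echo}. Their union is {1, 2, 3, 4, 5, 6}, which is all 6 hosts.
No single rule has all 6 hosts (the largest, Comet, has 5), so 2 is optimal.

2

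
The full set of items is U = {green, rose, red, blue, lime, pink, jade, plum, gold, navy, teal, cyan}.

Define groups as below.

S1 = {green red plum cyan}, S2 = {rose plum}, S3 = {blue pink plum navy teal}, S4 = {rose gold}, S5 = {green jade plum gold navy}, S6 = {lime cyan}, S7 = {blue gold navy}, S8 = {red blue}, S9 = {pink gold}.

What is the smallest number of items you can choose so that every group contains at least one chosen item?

Take H = {blue, plum, gold, cyan}. Each listed group contains at least one of these, so H is a hitting set of size 4.
The groups S2, S6, S8, S9 are pairwise disjoint, so any hitting set needs a separate item for each — at least 4. Hence 4 is optimal.

4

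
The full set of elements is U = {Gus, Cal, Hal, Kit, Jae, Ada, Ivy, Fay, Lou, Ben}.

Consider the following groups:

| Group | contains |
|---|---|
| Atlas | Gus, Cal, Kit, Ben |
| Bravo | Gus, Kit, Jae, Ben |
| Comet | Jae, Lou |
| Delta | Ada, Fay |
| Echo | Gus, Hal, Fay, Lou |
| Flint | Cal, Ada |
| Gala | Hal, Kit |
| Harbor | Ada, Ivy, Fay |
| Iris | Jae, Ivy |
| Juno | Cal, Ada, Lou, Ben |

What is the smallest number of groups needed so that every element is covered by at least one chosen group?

Bravo and Gala and Harbor and Juno together: Bravo ∪ Gala ∪ Harbor ∪ Juno = {Gus, Cal, Hal, Kit, Jae, Ada, Ivy, Fay, Lou, Ben} — every element is covered.
No 3 of the 10 groups cover everything (all 120 combinations miss at least one element), so 4 is optimal.

4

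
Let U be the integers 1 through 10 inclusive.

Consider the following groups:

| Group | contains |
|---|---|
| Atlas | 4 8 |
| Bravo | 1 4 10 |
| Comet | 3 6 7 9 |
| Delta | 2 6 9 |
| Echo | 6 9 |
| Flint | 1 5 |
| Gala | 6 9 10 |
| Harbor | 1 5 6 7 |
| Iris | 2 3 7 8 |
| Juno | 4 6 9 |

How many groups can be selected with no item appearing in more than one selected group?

Atlas, Delta, Flint are pairwise disjoint (Atlas={4,8}; Delta={2,6,9}; Flint={1,5}).
Every remaining group overlaps one of these, and no 4 of the listed groups are pairwise disjoint, so 3 is the maximum.

3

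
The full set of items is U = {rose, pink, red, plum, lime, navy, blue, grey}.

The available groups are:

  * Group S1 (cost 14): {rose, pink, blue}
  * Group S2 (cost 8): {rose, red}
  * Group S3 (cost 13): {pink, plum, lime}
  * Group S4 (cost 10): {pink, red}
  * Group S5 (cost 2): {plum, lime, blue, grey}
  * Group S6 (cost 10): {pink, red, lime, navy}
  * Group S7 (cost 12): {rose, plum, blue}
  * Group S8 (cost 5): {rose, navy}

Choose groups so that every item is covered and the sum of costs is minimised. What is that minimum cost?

17

S4, S5, S8 together cover every item (S4 ∪ S5 ∪ S8 = {rose, pink, red, plum, lime, navy, blue, grey}); total cost 10 + 2 + 5 = 17.
No covering selection has total cost below 17.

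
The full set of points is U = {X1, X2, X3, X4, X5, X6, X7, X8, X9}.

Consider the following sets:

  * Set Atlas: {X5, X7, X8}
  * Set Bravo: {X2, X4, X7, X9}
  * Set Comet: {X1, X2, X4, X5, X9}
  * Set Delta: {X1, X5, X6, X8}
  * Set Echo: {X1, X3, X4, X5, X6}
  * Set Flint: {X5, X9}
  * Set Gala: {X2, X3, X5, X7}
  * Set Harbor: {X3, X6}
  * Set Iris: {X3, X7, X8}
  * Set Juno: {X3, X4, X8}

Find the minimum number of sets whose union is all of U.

3

Bravo and Delta and Gala together: Bravo ∪ Delta ∪ Gala = {X1, X2, X3, X4, X5, X6, X7, X8, X9} — every point is covered.
No 2 of the 10 sets cover everything (all 45 combinations miss at least one point), so 3 is optimal.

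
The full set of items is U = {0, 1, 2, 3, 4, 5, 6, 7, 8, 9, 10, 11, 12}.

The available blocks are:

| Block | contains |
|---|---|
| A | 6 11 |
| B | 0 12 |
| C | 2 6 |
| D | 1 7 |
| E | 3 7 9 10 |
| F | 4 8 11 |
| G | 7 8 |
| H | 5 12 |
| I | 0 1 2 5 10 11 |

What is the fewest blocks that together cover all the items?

5

Take {B, C, E, F, I}. Their union is {0, 1, 2, 3, 4, 5, 6, 7, 8, 9, 10, 11, 12}, which is all 13 items.
No 4 of the 9 blocks cover everything (all 126 combinations miss at least one item), so 5 is optimal.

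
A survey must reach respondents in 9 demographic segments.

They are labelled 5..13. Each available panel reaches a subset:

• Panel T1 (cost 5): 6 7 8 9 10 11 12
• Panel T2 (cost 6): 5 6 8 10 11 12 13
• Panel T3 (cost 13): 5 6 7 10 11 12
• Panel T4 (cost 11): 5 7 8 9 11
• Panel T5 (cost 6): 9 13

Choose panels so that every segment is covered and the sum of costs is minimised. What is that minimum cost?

T1, T2 together cover every segment (T1 ∪ T2 = {5, 6, 7, 8, 9, 10, 11, 12, 13}); total cost 5 + 6 = 11.
No covering selection has total cost below 11.

11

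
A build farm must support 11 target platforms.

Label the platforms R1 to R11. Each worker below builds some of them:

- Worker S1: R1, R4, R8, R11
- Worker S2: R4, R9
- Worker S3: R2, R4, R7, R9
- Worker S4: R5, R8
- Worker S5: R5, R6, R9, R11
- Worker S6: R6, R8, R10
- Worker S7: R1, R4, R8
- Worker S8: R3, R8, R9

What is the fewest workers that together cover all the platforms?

Take {S3, S5, S6, S7, S8}. Their union is {R1, R2, R3, R4, R5, R6, R7, R8, R9, R10, R11}, which is all 11 platforms.
No 4 of the 8 workers cover everything (all 70 combinations miss at least one platform), so 5 is optimal.

5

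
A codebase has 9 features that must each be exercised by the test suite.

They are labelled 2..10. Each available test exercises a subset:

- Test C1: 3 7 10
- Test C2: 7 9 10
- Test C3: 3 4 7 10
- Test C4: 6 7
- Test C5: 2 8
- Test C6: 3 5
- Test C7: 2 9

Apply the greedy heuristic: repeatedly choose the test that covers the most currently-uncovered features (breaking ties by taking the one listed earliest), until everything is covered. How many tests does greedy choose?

Greedy: pick C3 (covers 4 new) → pick C5 (covers 2 new) → pick C2 (covers 1 new) → pick C4 (covers 1 new) → pick C6 (covers 1 new). Total picks: 5.

5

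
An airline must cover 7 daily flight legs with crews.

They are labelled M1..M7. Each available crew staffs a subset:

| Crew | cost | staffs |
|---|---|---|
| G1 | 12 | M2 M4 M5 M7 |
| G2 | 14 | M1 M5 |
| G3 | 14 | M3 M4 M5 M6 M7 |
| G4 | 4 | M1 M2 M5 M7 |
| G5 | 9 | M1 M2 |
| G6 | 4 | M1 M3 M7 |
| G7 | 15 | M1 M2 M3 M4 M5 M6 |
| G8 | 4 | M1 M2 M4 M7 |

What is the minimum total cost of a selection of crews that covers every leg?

18

G3, G4 together cover every leg (G3 ∪ G4 = {M1, M2, M3, M4, M5, M6, M7}); total cost 14 + 4 = 18.
The greedy pick G4, G6, G8, G3 costs 26; no covering selection beats 18.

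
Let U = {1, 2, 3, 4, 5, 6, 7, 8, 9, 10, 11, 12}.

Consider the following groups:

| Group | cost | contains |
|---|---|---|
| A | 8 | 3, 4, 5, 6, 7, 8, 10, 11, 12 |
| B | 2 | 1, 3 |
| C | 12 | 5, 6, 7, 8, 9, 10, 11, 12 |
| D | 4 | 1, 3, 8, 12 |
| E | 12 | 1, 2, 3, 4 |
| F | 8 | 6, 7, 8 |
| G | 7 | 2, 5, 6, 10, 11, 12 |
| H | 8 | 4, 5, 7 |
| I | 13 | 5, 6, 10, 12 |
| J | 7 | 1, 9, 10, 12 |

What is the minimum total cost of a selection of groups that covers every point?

A, G, J together cover every point (A ∪ G ∪ J = {1, 2, 3, 4, 5, 6, 7, 8, 9, 10, 11, 12}); total cost 8 + 7 + 7 = 22.
The greedy pick A, B, G, J costs 24; no covering selection beats 22.

22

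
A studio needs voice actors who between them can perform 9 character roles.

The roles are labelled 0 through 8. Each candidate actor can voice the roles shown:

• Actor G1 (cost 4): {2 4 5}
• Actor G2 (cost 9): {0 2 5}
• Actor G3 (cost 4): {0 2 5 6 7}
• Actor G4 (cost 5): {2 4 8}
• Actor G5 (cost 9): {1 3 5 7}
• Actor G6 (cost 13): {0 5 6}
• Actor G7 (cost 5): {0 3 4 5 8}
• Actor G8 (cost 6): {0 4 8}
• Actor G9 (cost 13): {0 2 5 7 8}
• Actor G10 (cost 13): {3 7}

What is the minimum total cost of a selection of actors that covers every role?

G3, G4, G5 together cover every role (G3 ∪ G4 ∪ G5 = {0, 1, 2, 3, 4, 5, 6, 7, 8}); total cost 4 + 5 + 9 = 18.
No covering selection has total cost below 18.

18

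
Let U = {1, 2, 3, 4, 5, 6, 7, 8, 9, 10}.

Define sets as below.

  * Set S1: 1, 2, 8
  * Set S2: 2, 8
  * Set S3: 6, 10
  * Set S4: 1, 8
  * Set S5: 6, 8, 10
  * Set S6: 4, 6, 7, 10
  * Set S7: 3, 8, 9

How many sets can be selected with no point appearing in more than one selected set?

S2, S6 are pairwise disjoint (S2={2,8}; S6={4,6,7,10}).
Every remaining set overlaps one of these, and no 3 of the listed sets are pairwise disjoint, so 2 is the maximum.

2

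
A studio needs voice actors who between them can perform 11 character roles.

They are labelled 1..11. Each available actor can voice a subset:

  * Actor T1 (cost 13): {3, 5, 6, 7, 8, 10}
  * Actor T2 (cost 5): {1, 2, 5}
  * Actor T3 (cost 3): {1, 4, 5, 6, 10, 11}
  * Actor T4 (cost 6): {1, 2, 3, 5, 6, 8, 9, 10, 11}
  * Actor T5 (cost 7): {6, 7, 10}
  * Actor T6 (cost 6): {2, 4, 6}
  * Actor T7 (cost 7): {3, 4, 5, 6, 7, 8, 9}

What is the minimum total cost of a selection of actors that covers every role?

T4, T7 together cover every role (T4 ∪ T7 = {1, 2, 3, 4, 5, 6, 7, 8, 9, 10, 11}); total cost 6 + 7 = 13.
The greedy pick T3, T4, T5 costs 16; no covering selection beats 13.

13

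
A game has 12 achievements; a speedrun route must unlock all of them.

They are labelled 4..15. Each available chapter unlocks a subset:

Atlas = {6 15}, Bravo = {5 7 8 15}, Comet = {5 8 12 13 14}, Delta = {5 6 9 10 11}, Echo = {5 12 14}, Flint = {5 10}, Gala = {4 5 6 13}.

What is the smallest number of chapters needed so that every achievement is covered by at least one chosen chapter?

Bravo and Comet and Delta and Gala together: Bravo ∪ Comet ∪ Delta ∪ Gala = {4, 5, 6, 7, 8, 9, 10, 11, 12, 13, 14, 15} — every achievement is covered.
Only Gala contains 4, so Gala is forced; the remaining 8 achievements need at least 3 more chapters (each remaining chapter adds at most 3) — so at least 4 chapters are needed, and 4 is optimal.

4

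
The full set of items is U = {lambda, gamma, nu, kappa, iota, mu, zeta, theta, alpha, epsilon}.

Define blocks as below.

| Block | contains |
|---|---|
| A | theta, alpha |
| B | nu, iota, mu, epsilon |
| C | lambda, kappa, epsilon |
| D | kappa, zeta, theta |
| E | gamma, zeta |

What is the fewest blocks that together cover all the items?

4

A, B, C, and E cover everything between them: the union {lambda, gamma, nu, kappa, iota, mu, zeta, theta, alpha, epsilon} is all of U.
Only C contains lambda, so C is forced; the remaining 7 items need at least 3 more blocks (each remaining block adds at most 3) — so at least 4 blocks are needed, and 4 is optimal.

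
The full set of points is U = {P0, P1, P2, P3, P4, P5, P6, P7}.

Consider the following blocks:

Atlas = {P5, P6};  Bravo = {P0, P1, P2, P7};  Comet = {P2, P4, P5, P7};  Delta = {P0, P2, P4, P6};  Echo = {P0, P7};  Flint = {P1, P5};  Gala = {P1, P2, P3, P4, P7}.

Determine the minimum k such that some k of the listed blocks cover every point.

3

Atlas, Delta, and Gala cover everything between them: the union {P0, P1, P2, P3, P4, P5, P6, P7} is all of U.
Only Gala contains P3, so Gala is forced; the remaining 3 points need at least 2 more blocks (each remaining block adds at most 2) — so at least 3 blocks are needed, and 3 is optimal.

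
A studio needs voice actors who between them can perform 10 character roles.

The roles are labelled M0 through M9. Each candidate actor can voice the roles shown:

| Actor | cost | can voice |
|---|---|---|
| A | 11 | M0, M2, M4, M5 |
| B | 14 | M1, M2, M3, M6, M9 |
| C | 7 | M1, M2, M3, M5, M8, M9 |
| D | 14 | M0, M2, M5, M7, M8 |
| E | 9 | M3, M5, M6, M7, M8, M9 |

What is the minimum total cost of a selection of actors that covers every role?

A, C, E together cover every role (A ∪ C ∪ E = {M0, M1, M2, M3, M4, M5, M6, M7, M8, M9}); total cost 11 + 7 + 9 = 27.
No covering selection has total cost below 27.

27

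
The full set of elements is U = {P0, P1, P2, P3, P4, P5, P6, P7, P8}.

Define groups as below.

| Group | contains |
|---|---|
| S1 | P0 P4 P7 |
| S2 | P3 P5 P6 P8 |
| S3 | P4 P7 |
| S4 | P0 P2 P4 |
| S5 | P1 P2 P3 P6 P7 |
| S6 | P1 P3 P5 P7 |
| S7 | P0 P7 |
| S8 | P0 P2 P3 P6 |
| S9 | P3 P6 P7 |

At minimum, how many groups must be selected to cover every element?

S2 and S4 and S5 together: S2 ∪ S4 ∪ S5 = {P0, P1, P2, P3, P4, P5, P6, P7, P8} — every element is covered.
Only S2 contains P8, so S2 is forced; the remaining 5 elements need at least 2 more groups (each remaining group adds at most 3) — so at least 3 groups are needed, and 3 is optimal.

3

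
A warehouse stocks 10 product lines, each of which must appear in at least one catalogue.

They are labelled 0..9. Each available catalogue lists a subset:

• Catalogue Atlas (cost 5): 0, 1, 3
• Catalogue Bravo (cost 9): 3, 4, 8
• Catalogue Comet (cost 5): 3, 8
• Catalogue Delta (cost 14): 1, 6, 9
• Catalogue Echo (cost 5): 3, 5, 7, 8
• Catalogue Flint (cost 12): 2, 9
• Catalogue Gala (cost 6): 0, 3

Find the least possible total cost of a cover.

Atlas, Bravo, Delta, Echo, Flint together cover every product (Atlas ∪ Bravo ∪ Delta ∪ Echo ∪ Flint = {0, 1, 2, 3, 4, 5, 6, 7, 8, 9}); total cost 5 + 9 + 14 + 5 + 12 = 45.
No covering selection has total cost below 45.

45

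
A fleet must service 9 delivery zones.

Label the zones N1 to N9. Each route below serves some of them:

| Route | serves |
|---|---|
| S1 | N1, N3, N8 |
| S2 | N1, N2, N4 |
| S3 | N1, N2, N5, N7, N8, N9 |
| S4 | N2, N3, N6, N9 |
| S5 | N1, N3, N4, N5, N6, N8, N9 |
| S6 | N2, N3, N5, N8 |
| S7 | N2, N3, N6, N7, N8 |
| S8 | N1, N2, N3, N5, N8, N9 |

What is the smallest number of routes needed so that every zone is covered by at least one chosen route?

Take {S5, S7}. Their union is {N1, N2, N3, N4, N5, N6, N7, N8, N9}, which is all 9 zones.
No single route has all 9 zones (the largest, S5, has 7), so 2 is optimal.

2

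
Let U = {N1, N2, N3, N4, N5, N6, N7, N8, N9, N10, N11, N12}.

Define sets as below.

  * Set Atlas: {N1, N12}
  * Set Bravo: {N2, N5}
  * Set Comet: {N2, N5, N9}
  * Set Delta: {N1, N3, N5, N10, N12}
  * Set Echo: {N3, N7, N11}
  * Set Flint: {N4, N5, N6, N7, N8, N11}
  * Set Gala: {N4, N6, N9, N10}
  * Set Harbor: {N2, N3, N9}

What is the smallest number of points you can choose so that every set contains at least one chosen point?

H = {N3, N4, N5, N12} meets every set (each contains at least one member of H), and |H| = 4.
The sets Atlas, Bravo, Echo, Gala are pairwise disjoint, so any hitting set needs a separate point for each — at least 4. Hence 4 is optimal.

4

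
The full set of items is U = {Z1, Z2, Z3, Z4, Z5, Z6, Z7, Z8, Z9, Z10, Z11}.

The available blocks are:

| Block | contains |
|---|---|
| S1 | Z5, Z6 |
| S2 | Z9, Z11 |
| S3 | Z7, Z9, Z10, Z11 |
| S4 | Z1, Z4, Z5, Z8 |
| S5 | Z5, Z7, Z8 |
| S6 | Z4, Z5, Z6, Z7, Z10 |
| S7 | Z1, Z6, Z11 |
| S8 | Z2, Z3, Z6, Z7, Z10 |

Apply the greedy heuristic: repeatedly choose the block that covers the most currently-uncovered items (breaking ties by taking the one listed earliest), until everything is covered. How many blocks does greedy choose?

Greedy: pick S6 (covers 5 new) → pick S2 (covers 2 new) → pick S4 (covers 2 new) → pick S8 (covers 2 new). Total picks: 4.
(The true minimum cover uses only 3 blocks, so greedy is not optimal here.)

4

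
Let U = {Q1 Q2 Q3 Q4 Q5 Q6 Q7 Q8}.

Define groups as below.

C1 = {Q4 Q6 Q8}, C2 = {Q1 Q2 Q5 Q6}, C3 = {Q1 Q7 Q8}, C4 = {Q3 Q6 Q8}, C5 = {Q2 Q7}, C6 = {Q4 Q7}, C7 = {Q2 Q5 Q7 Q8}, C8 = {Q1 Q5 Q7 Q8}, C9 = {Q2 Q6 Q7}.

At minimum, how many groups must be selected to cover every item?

3

Take {C2, C4, C6}. Their union is {Q1, Q2, Q3, Q4, Q5, Q6, Q7, Q8}, which is all 8 items.
Only C4 contains Q3, so C4 is forced; the remaining 5 items need at least 2 more groups (each remaining group adds at most 3) — so at least 3 groups are needed, and 3 is optimal.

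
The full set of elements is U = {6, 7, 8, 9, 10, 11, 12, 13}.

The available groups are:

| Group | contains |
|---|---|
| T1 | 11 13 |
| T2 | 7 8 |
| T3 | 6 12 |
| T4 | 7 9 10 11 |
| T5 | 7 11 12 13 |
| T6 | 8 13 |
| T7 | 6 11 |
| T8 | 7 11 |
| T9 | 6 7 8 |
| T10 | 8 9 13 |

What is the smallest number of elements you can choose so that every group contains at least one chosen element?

Take H = {6, 7, 13}. Each listed group contains at least one of these, so H is a hitting set of size 3.
The groups T1, T2, T3 are pairwise disjoint, so any hitting set needs a separate element for each — at least 3. Hence 3 is optimal.

3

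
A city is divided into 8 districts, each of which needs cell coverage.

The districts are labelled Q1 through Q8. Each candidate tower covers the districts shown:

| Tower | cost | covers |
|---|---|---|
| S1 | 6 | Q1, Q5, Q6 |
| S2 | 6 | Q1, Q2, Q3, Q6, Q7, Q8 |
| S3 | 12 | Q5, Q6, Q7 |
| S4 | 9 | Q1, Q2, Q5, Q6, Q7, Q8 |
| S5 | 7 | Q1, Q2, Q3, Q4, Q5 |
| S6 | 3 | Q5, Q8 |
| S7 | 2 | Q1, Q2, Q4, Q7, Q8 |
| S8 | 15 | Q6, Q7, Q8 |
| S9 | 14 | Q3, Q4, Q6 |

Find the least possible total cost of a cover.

S2, S6, S7 together cover every district (S2 ∪ S6 ∪ S7 = {Q1, Q2, Q3, Q4, Q5, Q6, Q7, Q8}); total cost 6 + 3 + 2 = 11.
The greedy pick S7, S1, S2 costs 14; no covering selection beats 11.

11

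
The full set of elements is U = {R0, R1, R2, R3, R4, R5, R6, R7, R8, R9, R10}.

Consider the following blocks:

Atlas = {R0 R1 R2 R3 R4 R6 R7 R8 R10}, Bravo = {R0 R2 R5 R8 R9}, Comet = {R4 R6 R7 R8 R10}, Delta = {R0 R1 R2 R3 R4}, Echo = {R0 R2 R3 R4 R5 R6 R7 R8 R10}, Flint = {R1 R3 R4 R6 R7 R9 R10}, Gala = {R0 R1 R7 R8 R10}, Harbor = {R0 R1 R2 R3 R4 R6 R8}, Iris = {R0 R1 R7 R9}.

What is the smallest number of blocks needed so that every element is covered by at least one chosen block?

2

Bravo and Flint together: Bravo ∪ Flint = {R0, R1, R2, R3, R4, R5, R6, R7, R8, R9, R10} — every element is covered.
No single block has all 11 elements (the largest, Atlas, has 9), so 2 is optimal.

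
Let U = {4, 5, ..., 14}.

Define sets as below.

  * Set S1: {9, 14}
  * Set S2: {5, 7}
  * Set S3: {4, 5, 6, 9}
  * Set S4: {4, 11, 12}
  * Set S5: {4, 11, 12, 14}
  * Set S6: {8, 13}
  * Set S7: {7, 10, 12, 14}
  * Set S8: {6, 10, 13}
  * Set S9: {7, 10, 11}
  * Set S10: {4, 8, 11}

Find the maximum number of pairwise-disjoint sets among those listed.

4

S1, S2, S4, S8 are pairwise disjoint (S1={9,14}; S2={5,7}; S4={4,11,12}; S8={6,10,13}).
Every remaining set overlaps one of these, and no 5 of the listed sets are pairwise disjoint, so 4 is the maximum.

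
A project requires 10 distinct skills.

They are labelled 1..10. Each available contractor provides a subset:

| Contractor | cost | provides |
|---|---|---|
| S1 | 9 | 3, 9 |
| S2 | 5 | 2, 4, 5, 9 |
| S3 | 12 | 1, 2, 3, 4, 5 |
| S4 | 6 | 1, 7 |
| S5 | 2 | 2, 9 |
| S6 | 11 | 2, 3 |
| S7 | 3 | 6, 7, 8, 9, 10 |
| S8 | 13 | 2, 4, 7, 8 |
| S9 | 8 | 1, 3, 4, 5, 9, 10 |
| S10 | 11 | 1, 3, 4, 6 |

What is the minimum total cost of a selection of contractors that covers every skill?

S5, S7, S9 together cover every skill (S5 ∪ S7 ∪ S9 = {1, 2, 3, 4, 5, 6, 7, 8, 9, 10}); total cost 2 + 3 + 8 = 13.
The greedy pick S7, S2, S9 costs 16; no covering selection beats 13.

13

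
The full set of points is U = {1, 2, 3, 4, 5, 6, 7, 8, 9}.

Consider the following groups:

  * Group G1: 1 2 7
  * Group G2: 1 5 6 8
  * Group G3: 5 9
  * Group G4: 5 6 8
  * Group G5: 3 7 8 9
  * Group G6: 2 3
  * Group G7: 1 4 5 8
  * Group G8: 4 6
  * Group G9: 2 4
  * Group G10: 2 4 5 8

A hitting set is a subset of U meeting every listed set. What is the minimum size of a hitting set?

H = {2, 5, 6, 9} meets every group (each contains at least one member of H), and |H| = 4.
No choice of 3 points meets every group, so 4 is the minimum.

4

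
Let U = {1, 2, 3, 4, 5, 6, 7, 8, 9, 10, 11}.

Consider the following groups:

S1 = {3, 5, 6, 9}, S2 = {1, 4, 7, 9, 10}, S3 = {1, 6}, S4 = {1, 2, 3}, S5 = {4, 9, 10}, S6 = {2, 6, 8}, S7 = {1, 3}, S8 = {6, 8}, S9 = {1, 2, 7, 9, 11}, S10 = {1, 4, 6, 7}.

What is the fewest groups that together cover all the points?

Take {S1, S2, S8, S9}. Their union is {1, 2, 3, 4, 5, 6, 7, 8, 9, 10, 11}, which is all 11 points.
No 3 of the 10 groups cover everything (all 120 combinations miss at least one point), so 4 is optimal.

4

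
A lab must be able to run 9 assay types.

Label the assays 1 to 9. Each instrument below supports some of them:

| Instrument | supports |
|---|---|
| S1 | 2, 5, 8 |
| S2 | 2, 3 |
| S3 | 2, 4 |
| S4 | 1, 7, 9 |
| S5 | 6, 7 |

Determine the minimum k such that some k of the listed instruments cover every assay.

S1 and S2 and S3 and S4 and S5 together: S1 ∪ S2 ∪ S3 ∪ S4 ∪ S5 = {1, 2, 3, 4, 5, 6, 7, 8, 9} — every assay is covered.
No 4 of the 5 instruments cover everything (all 5 combinations miss at least one assay), so 5 is optimal.

5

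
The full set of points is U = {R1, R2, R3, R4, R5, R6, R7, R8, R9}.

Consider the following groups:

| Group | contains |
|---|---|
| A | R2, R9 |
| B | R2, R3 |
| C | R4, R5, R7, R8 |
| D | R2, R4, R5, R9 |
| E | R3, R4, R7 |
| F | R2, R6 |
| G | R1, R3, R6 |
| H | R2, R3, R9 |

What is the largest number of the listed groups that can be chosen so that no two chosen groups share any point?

A, C, G are pairwise disjoint (A={R2,R9}; C={R4,R5,R7,R8}; G={R1,R3,R6}).
Every remaining group overlaps one of these, and no 4 of the listed groups are pairwise disjoint, so 3 is the maximum.

3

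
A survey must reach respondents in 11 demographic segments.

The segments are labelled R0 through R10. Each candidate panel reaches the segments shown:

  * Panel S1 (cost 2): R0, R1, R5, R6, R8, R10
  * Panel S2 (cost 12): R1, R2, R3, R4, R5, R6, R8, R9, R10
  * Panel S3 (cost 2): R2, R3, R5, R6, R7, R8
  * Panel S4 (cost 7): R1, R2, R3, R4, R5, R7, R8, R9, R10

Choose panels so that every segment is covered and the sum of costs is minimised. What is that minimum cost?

9

S1, S4 together cover every segment (S1 ∪ S4 = {R0, R1, R2, R3, R4, R5, R6, R7, R8, R9, R10}); total cost 2 + 7 = 9.
The greedy pick S1, S3, S4 costs 11; no covering selection beats 9.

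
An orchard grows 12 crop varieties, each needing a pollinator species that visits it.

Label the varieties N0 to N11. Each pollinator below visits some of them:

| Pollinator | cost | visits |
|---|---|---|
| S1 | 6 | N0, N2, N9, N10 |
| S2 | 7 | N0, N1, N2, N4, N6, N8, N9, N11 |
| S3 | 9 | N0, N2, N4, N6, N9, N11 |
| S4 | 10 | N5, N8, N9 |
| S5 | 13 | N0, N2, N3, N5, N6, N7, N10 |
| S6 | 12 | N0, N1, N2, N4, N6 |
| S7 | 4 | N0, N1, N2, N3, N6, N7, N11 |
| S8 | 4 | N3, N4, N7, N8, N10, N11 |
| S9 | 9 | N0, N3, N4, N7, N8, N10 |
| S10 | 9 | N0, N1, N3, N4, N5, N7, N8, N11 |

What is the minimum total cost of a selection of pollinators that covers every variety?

18

S4, S7, S8 together cover every variety (S4 ∪ S7 ∪ S8 = {N0, N1, N2, N3, N4, N5, N6, N7, N8, N9, N10, N11}); total cost 10 + 4 + 4 = 18.
No covering selection has total cost below 18.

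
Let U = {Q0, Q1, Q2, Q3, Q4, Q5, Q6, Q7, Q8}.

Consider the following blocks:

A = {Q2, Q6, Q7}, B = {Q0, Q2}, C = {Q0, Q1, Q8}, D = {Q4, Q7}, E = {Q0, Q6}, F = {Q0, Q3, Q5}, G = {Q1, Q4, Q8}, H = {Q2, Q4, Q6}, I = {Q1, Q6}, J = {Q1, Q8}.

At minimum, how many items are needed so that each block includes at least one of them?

Take T = {Q0, Q1, Q2, Q4}. Each listed block contains at least one of these, so T is a hitting set of size 4.
No choice of 3 items meets every block, so 4 is the minimum.

4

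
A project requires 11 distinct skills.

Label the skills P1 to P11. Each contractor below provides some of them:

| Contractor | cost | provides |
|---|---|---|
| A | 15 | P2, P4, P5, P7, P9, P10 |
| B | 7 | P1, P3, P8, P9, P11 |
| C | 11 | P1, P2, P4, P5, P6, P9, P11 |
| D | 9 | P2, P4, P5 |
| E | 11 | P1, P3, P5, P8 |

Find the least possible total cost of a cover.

33

A, B, C together cover every skill (A ∪ B ∪ C = {P1, P2, P3, P4, P5, P6, P7, P8, P9, P10, P11}); total cost 15 + 7 + 11 = 33.
No covering selection has total cost below 33.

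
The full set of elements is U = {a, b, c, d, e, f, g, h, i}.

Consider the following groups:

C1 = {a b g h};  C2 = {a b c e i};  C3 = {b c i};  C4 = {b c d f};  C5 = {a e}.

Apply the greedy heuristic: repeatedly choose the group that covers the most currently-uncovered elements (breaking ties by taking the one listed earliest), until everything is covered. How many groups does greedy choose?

Greedy: pick C2 (covers 5 new) → pick C1 (covers 2 new) → pick C4 (covers 2 new). Total picks: 3.

3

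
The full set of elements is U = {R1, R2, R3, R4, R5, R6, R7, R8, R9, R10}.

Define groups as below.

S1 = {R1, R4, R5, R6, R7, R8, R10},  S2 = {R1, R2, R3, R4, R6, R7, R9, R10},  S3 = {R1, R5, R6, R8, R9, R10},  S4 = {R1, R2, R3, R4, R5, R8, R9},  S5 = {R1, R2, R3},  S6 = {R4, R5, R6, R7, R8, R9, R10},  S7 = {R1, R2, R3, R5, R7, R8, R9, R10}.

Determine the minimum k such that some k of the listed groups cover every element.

2

S1 and S2 together: S1 ∪ S2 = {R1, R2, R3, R4, R5, R6, R7, R8, R9, R10} — every element is covered.
No single group has all 10 elements (the largest, S2, has 8), so 2 is optimal.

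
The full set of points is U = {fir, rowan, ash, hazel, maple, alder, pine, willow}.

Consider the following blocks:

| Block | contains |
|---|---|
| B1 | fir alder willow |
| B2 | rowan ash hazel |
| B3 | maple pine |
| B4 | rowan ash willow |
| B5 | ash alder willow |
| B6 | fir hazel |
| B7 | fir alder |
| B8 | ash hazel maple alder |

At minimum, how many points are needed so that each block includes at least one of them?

H = {fir, ash, pine} meets every block (each contains at least one member of H), and |H| = 3.
The blocks B3, B4, B6 are pairwise disjoint, so any hitting set needs a separate point for each — at least 3. Hence 3 is optimal.

3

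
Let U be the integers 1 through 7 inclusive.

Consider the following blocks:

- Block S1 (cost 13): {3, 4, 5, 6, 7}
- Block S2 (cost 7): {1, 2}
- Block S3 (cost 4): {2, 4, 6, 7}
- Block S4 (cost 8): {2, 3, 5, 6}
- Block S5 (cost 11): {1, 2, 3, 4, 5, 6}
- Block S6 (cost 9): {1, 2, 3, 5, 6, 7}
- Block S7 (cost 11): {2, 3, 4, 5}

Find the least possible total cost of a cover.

13

S3, S6 together cover every item (S3 ∪ S6 = {1, 2, 3, 4, 5, 6, 7}); total cost 4 + 9 = 13.
No covering selection has total cost below 13.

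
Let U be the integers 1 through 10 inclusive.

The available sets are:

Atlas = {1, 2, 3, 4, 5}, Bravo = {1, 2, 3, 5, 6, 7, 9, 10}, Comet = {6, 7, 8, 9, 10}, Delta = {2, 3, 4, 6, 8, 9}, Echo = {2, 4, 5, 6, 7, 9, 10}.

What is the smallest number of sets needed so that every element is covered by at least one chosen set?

Atlas and Comet together: Atlas ∪ Comet = {1, 2, 3, 4, 5, 6, 7, 8, 9, 10} — every element is covered.
No single set has all 10 elements (the largest, Bravo, has 8), so 2 is optimal.

2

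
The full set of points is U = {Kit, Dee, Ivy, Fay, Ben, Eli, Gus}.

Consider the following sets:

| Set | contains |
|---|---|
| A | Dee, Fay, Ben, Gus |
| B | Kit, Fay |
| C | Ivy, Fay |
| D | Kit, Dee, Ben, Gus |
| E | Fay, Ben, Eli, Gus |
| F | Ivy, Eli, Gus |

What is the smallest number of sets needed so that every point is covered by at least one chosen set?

C, D, and E cover everything between them: the union {Kit, Dee, Ivy, Fay, Ben, Eli, Gus} is all of U.
No 2 of the 6 sets cover everything (all 15 combinations miss at least one point), so 3 is optimal.

3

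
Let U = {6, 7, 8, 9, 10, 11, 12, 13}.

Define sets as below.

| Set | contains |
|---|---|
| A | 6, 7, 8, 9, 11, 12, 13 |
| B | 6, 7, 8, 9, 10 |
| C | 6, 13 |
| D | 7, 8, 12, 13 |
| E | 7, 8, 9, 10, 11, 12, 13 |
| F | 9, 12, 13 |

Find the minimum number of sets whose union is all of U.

B and E together: B ∪ E = {6, 7, 8, 9, 10, 11, 12, 13} — every item is covered.
No single set has all 8 items (the largest, A, has 7), so 2 is optimal.

2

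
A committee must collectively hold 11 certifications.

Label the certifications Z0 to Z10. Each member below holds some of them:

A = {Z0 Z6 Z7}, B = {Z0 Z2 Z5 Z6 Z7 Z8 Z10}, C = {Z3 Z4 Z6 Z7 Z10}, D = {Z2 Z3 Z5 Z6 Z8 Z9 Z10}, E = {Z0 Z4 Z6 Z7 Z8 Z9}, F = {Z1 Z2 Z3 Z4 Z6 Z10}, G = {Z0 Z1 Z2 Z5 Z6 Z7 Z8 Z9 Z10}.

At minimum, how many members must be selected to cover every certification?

2

Take {F, G}. Their union is {Z0, Z1, Z2, Z3, Z4, Z5, Z6, Z7, Z8, Z9, Z10}, which is all 11 certifications.
No single member has all 11 certifications (the largest, G, has 9), so 2 is optimal.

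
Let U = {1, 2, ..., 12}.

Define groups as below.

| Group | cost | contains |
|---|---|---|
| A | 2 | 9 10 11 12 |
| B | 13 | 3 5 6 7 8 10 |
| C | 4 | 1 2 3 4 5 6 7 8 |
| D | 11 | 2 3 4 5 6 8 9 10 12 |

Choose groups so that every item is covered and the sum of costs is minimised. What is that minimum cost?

A, C together cover every item (A ∪ C = {1, 2, 3, 4, 5, 6, 7, 8, 9, 10, 11, 12}); total cost 2 + 4 = 6.
No covering selection has total cost below 6.

6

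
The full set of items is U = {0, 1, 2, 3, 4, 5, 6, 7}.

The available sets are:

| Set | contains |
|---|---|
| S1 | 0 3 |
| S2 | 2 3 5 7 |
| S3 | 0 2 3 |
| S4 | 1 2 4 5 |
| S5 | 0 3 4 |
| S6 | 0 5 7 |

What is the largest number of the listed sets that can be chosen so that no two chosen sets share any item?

S1, S4 are pairwise disjoint (S1={0,3}; S4={1,2,4,5}).
Every remaining set overlaps one of these, and no 3 of the listed sets are pairwise disjoint, so 2 is the maximum.

2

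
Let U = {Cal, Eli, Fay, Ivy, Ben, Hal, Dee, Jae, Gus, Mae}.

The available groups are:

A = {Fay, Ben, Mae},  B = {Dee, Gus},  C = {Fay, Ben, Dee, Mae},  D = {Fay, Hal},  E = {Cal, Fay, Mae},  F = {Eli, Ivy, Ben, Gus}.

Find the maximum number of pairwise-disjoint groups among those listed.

B, E are pairwise disjoint (B={Dee,Gus}; E={Cal,Fay,Mae}).
Every remaining group overlaps one of these, and no 3 of the listed groups are pairwise disjoint, so 2 is the maximum.

2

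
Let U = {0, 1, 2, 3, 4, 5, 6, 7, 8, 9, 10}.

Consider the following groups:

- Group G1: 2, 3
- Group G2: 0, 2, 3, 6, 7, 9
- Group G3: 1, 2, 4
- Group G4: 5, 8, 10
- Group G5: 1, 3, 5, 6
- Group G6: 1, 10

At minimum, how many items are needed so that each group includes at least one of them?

The 3 items {1, 3, 5} hit every group.
No choice of 2 items meets every group, so 3 is the minimum.

3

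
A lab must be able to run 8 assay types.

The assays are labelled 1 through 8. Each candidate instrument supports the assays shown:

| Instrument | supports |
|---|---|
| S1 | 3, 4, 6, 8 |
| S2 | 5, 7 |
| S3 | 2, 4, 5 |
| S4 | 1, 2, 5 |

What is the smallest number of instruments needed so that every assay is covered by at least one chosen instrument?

Take {S1, S2, S4}. Their union is {1, 2, 3, 4, 5, 6, 7, 8}, which is all 8 assays.
Only S4 contains 1, so S4 is forced; the remaining 5 assays need at least 2 more instruments (each remaining instrument adds at most 4) — so at least 3 instruments are needed, and 3 is optimal.

3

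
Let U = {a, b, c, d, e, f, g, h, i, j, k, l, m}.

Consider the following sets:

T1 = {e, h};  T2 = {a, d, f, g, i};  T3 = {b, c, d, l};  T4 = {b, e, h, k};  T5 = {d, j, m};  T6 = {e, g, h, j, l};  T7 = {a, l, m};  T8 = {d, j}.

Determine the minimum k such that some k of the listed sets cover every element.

4

T2, T3, T4, and T5 cover everything between them: the union {a, b, c, d, e, f, g, h, i, j, k, l, m} is all of U.
Only T3 contains c, so T3 is forced; the remaining 9 elements need at least 3 more sets (each remaining set adds at most 4) — so at least 4 sets are needed, and 4 is optimal.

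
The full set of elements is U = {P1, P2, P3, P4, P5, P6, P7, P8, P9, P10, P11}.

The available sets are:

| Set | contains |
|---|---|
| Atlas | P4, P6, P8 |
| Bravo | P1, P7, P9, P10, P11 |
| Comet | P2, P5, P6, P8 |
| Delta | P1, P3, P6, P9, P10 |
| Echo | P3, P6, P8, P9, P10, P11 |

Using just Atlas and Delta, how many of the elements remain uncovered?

4

Union of Atlas, Delta = {P1, P3, P4, P6, P8, P9, P10}.
Not covered: P2, P5, P7, P11 — 4 elements.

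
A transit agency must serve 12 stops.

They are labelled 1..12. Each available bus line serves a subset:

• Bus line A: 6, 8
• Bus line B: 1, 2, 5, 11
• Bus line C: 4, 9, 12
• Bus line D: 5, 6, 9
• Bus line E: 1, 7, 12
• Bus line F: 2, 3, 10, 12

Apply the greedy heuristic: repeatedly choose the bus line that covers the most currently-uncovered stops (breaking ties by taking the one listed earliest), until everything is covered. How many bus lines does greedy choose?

5

Greedy: pick B (covers 4 new) → pick C (covers 3 new) → pick A (covers 2 new) → pick F (covers 2 new) → pick E (covers 1 new). Total picks: 5.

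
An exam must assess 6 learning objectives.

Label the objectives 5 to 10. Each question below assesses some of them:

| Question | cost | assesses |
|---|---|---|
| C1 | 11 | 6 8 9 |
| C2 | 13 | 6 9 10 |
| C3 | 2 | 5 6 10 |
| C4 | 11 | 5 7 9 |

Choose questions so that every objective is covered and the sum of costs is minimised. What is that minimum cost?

24

C1, C3, C4 together cover every objective (C1 ∪ C3 ∪ C4 = {5, 6, 7, 8, 9, 10}); total cost 11 + 2 + 11 = 24.
No covering selection has total cost below 24.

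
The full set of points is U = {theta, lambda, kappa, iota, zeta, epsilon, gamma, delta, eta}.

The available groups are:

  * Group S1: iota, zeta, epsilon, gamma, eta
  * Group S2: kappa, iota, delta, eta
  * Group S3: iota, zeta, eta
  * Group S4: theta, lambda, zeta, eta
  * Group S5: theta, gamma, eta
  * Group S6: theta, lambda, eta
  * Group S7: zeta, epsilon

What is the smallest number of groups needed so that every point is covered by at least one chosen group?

3

S1, S2, and S6 cover everything between them: the union {theta, lambda, kappa, iota, zeta, epsilon, gamma, delta, eta} is all of U.
Only S2 contains kappa, so S2 is forced; the remaining 5 points need at least 2 more groups (each remaining group adds at most 3) — so at least 3 groups are needed, and 3 is optimal.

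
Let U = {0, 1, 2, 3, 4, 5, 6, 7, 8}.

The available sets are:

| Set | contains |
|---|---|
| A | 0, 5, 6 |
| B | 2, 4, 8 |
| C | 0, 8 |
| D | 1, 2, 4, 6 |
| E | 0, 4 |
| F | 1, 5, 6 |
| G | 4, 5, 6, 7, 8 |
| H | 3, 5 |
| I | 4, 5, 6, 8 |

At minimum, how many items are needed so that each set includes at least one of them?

3

Take T = {4, 5, 8}. Each listed set contains at least one of these, so T is a hitting set of size 3.
The sets C, D, H are pairwise disjoint, so any hitting set needs a separate item for each — at least 3. Hence 3 is optimal.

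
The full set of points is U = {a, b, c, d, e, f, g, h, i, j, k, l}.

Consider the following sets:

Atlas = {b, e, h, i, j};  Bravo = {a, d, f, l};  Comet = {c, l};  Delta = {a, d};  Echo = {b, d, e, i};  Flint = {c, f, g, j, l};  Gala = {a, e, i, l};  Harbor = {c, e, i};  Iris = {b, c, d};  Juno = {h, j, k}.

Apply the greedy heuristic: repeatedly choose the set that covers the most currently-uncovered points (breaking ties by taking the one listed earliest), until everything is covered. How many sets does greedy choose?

4

Greedy: pick Atlas (covers 5 new) → pick Bravo (covers 4 new) → pick Flint (covers 2 new) → pick Juno (covers 1 new). Total picks: 4.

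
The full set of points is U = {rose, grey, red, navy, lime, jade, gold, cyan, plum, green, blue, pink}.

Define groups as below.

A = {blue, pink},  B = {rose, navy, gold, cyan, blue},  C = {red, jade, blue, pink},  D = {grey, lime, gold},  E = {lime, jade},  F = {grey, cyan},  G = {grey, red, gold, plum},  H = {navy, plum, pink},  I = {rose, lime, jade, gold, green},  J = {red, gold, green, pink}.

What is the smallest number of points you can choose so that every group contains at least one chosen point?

Take T = {rose, grey, lime, pink}. Each listed group contains at least one of these, so T is a hitting set of size 4.
No choice of 3 points meets every group, so 4 is the minimum.

4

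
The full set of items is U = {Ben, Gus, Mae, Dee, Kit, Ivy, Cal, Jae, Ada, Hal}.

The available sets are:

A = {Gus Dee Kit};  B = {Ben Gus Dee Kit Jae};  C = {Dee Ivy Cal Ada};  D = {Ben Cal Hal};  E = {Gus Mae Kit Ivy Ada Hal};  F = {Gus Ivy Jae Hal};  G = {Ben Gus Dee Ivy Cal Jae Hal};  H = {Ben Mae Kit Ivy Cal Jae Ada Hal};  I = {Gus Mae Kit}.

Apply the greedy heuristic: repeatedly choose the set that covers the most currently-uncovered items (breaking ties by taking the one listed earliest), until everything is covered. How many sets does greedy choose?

2

Greedy: pick H (covers 8 new) → pick A (covers 2 new). Total picks: 2.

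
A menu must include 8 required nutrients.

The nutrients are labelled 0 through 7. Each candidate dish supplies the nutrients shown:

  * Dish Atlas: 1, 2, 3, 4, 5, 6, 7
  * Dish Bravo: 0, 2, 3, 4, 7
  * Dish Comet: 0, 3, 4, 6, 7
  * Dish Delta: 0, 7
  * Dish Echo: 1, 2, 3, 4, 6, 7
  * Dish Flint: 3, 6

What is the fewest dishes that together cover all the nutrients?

2

Take {Atlas, Delta}. Their union is {0, 1, 2, 3, 4, 5, 6, 7}, which is all 8 nutrients.
No single dish has all 8 nutrients (the largest, Atlas, has 7), so 2 is optimal.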